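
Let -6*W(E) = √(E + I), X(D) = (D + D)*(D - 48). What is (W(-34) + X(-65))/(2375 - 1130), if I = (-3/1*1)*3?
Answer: 2938/249 - I*√43/7470 ≈ 11.799 - 0.00087784*I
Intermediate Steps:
X(D) = 2*D*(-48 + D) (X(D) = (2*D)*(-48 + D) = 2*D*(-48 + D))
I = -9 (I = (-3*1*1)*3 = -3*1*3 = -3*3 = -9)
W(E) = -√(-9 + E)/6 (W(E) = -√(E - 9)/6 = -√(-9 + E)/6)
(W(-34) + X(-65))/(2375 - 1130) = (-√(-9 - 34)/6 + 2*(-65)*(-48 - 65))/(2375 - 1130) = (-I*√43/6 + 2*(-65)*(-113))/1245 = (-I*√43/6 + 14690)*(1/1245) = (14690 - I*√43/6)*(1/1245) = 2938/249 - I*√43/7470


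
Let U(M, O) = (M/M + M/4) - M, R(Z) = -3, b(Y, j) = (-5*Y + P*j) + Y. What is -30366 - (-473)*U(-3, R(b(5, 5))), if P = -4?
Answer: -115315/4 ≈ -28829.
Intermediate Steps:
b(Y, j) = -4*Y - 4*j (b(Y, j) = (-5*Y - 4*j) + Y = -4*Y - 4*j)
U(M, O) = 1 - 3*M/4 (U(M, O) = (1 + M*(¼)) - M = (1 + M/4) - M = 1 - 3*M/4)
-30366 - (-473)*U(-3, R(b(5, 5))) = -30366 - (-473)*(1 - ¾*(-3)) = -30366 - (-473)*(1 + 9/4) = -30366 - (-473)*13/4 = -30366 - 1*(-6149/4) = -30366 + 6149/4 = -115315/4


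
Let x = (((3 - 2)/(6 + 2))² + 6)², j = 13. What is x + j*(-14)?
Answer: -597247/4096 ≈ -145.81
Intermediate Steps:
x = 148225/4096 (x = ((1/8)² + 6)² = ((1*(⅛))² + 6)² = ((⅛)² + 6)² = (1/64 + 6)² = (385/64)² = 148225/4096 ≈ 36.188)
x + j*(-14) = 148225/4096 + 13*(-14) = 148225/4096 - 182 = -597247/4096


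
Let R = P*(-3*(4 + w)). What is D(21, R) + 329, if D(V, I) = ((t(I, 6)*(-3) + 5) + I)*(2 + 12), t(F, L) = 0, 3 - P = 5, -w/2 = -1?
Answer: 903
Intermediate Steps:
w = 2 (w = -2*(-1) = 2)
P = -2 (P = 3 - 1*5 = 3 - 5 = -2)
R = 36 (R = -(-6)*(4 + 2) = -(-6)*6 = -2*(-18) = 36)
D(V, I) = 70 + 14*I (D(V, I) = ((0*(-3) + 5) + I)*(2 + 12) = ((0 + 5) + I)*14 = (5 + I)*14 = 70 + 14*I)
D(21, R) + 329 = (70 + 14*36) + 329 = (70 + 504) + 329 = 574 + 329 = 903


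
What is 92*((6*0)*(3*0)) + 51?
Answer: 51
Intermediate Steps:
92*((6*0)*(3*0)) + 51 = 92*(0*0) + 51 = 92*0 + 51 = 0 + 51 = 51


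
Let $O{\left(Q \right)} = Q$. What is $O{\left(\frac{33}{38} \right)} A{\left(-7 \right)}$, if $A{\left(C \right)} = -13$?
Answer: $- \frac{429}{38} \approx -11.289$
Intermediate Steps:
$O{\left(\frac{33}{38} \right)} A{\left(-7 \right)} = \frac{33}{38} \left(-13\right) = - \frac{429}{38}$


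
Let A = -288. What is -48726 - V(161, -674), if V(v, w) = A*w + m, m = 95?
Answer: -242933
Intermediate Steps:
V(v, w) = 95 - 288*w (V(v, w) = -288*w + 95 = 95 - 288*w)
-48726 - V(161, -674) = -48726 - (95 - 288*(-674)) = -48726 - (95 + 194112) = -48726 - 1*194207 = -48726 - 194207 = -242933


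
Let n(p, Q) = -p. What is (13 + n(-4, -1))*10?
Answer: 170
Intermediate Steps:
(13 + n(-4, -1))*10 = (13 - 1*(-4))*10 = (13 + 4)*10 = 17*10 = 170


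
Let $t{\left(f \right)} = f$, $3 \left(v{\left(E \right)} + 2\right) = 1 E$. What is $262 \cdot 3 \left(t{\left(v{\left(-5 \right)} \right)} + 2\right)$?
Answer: $-1310$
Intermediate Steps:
$v{\left(E \right)} = -2 + \frac{E}{3}$ ($v{\left(E \right)} = -2 + \frac{1 E}{3} = -2 + \frac{E}{3}$)
$262 \cdot 3 \left(t{\left(v{\left(-5 \right)} \right)} + 2\right) = 262 \cdot 3 \left(\left(-2 + \frac{1}{3} \left(-5\right)\right) + 2\right) = 262 \cdot 3 \left(\left(-2 - \frac{5}{3}\right) + 2\right) = 262 \cdot 3 \left(- \frac{11}{3} + 2\right) = 262 \cdot 3 \left(- \frac{5}{3}\right) = 262 \left(-5\right) = -1310$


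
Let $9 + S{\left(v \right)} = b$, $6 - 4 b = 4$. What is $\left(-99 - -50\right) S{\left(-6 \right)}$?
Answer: $\frac{833}{2} \approx 416.5$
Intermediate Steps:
$b = \frac{1}{2}$ ($b = \frac{3}{2} - 1 = \frac{1}{2} \approx 0.5$)
$S{\left(v \right)} = - \frac{17}{2}$ ($S{\left(v \right)} = -9 + \frac{1}{2} = - \frac{17}{2}$)
$\left(-99 - -50\right) S{\left(-6 \right)} = \left(-99 - -50\right) \left(- \frac{17}{2}\right) = \left(-99 + 50\right) \left(- \frac{17}{2}\right) = \left(-49\right) \left(- \frac{17}{2}\right) = \frac{833}{2}$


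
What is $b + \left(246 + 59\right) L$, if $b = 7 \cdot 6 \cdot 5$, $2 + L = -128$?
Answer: $-39440$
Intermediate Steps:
$L = -130$ ($L = -2 - 128 = -130$)
$b = 210$ ($b = 42 \cdot 5 = 210$)
$b + \left(246 + 59\right) L = 210 + \left(246 + 59\right) \left(-130\right) = 210 + 305 \left(-130\right) = 210 - 39650 = -39440$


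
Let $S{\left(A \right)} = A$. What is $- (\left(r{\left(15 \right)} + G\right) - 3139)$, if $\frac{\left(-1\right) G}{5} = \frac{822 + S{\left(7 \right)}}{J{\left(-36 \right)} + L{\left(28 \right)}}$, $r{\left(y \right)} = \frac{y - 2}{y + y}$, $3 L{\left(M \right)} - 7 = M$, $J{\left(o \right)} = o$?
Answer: $\frac{6500411}{2190} \approx 2968.2$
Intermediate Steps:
$L{\left(M \right)} = \frac{7}{3} + \frac{M}{3}$
$r{\left(y \right)} = \frac{-2 + y}{2 y}$
$G = \frac{12435}{73}$ ($G = - 5 \frac{822 + 7}{-36 + \left(\frac{7}{3} + \frac{1}{3} \cdot 28\right)} = - 5 \frac{829}{-36 + \left(\frac{7}{3} + \frac{28}{3}\right)} = - 5 \frac{829}{-36 + \frac{35}{3}} = - 5 \frac{829}{- \frac{73}{3}} = - 5 \cdot 829 \left(- \frac{3}{73}\right) = \left(-5\right) \left(- \frac{2487}{73}\right) = \frac{12435}{73} \approx 170.34$)
$- (\left(r{\left(15 \right)} + G\right) - 3139) = - (\left(\frac{-2 + 15}{2 \cdot 15} + \frac{12435}{73}\right) - 3139) = - (\left(\frac{1}{2} \cdot \frac{1}{15} \cdot 13 + \frac{12435}{73}\right) - 3139) = - (\left(\frac{13}{30} + \frac{12435}{73}\right) - 3139) = - (\frac{373999}{2190} - 3139) = \left(-1\right) \left(- \frac{6500411}{2190}\right) = \frac{6500411}{2190}$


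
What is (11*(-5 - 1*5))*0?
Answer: 0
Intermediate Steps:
(11*(-5 - 1*5))*0 = (11*(-5 - 5))*0 = (11*(-10))*0 = -110*0 = 0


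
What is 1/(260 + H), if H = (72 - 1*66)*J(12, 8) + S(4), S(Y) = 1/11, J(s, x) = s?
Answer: 11/3653 ≈ 0.0030112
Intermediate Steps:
S(Y) = 1/11
H = 793/11 (H = (72 - 1*66)*12 + 1/11 = (72 - 66)*12 + 1/11 = 6*12 + 1/11 = 72 + 1/11 = 793/11 ≈ 72.091)
1/(260 + H) = 1/(260 + 793/11) = 1/(3653/11) = 11/3653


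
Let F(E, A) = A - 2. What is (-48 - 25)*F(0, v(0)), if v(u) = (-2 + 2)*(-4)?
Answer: 146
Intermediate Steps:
v(u) = 0 (v(u) = 0*(-4) = 0)
F(E, A) = -2 + A
(-48 - 25)*F(0, v(0)) = (-48 - 25)*(-2 + 0) = -73*(-2) = 146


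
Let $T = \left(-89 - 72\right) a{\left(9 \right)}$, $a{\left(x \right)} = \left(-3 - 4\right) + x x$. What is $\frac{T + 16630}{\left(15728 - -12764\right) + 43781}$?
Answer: $\frac{1572}{24091} \approx 0.065253$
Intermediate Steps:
$a{\left(x \right)} = -7 + x^{2}$
$T = -11914$ ($T = \left(-89 - 72\right) \left(-7 + 9^{2}\right) = - 161 \left(-7 + 81\right) = \left(-161\right) 74 = -11914$)
$\frac{T + 16630}{\left(15728 - -12764\right) + 43781} = \frac{-11914 + 16630}{\left(15728 - -12764\right) + 43781} = \frac{4716}{\left(15728 + 12764\right) + 43781} = \frac{4716}{28492 + 43781} = \frac{4716}{72273} = 4716 \cdot \frac{1}{72273} = \frac{1572}{24091}$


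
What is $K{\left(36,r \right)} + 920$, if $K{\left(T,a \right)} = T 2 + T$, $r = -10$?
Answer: $1028$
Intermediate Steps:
$K{\left(T,a \right)} = 3 T$ ($K{\left(T,a \right)} = 2 T + T = 3 T$)
$K{\left(36,r \right)} + 920 = 3 \cdot 36 + 920 = 108 + 920 = 1028$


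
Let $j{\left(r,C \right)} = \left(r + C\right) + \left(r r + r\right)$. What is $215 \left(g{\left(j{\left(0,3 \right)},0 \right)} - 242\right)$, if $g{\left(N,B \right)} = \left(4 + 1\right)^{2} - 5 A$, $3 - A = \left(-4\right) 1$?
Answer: $-54180$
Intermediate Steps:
$A = 7$ ($A = 3 - \left(-4\right) 1 = 3 - -4 = 3 + 4 = 7$)
$j{\left(r,C \right)} = C + r^{2} + 2 r$ ($j{\left(r,C \right)} = \left(C + r\right) + \left(r^{2} + r\right) = \left(C + r\right) + \left(r + r^{2}\right) = C + r^{2} + 2 r$)
$g{\left(N,B \right)} = -10$ ($g{\left(N,B \right)} = \left(4 + 1\right)^{2} - 35 = 5^{2} - 35 = 25 - 35 = -10$)
$215 \left(g{\left(j{\left(0,3 \right)},0 \right)} - 242\right) = 215 \left(-10 - 242\right) = 215 \left(-252\right) = -54180$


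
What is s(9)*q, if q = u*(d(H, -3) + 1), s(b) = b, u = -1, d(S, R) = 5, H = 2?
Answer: -54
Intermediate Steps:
q = -6 (q = -(5 + 1) = -1*6 = -6)
s(9)*q = 9*(-6) = -54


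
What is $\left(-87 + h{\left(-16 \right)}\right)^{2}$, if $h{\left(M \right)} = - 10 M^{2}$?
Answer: $7006609$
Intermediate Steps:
$\left(-87 + h{\left(-16 \right)}\right)^{2} = \left(-87 - 10 \left(-16\right)^{2}\right)^{2} = \left(-87 - 2560\right)^{2} = \left(-2647\right)^{2} = 7006609$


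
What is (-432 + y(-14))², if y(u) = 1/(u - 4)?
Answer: 60481729/324 ≈ 1.8667e+5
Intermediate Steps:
y(u) = 1/(-4 + u)
(-432 + y(-14))² = (-432 + 1/(-4 - 14))² = (-432 + 1/(-18))² = (-432 - 1/18)² = (-7777/18)² = 60481729/324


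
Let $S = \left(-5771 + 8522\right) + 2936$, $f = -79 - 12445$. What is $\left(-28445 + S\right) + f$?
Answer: $-35282$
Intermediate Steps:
$f = -12524$ ($f = -79 - 12445 = -12524$)
$S = 5687$ ($S = 2751 + 2936 = 5687$)
$\left(-28445 + S\right) + f = \left(-28445 + 5687\right) - 12524 = -22758 - 12524 = -35282$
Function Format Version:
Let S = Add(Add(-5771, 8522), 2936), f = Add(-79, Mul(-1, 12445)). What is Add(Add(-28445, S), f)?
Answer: -35282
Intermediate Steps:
f = -12524 (f = Add(-79, -12445) = -12524)
S = 5687 (S = Add(2751, 2936) = 5687)
Add(Add(-28445, S), f) = Add(Add(-28445, 5687), -12524) = Add(-22758, -12524) = -35282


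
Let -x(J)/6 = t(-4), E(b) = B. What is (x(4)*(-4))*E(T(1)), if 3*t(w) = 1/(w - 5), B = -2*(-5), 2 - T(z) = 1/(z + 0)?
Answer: -80/9 ≈ -8.8889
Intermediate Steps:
T(z) = 2 - 1/z (T(z) = 2 - 1/(z + 0) = 2 - 1/z)
B = 10
t(w) = 1/(3*(-5 + w)) (t(w) = 1/(3*(w - 5)) = 1/(3*(-5 + w)))
E(b) = 10
x(J) = 2/9 (x(J) = -2/(-5 - 4) = -2/(-9) = -2*(-1)/9 = -6*(-1/27) = 2/9)
(x(4)*(-4))*E(T(1)) = ((2/9)*(-4))*10 = -8/9*10 = -80/9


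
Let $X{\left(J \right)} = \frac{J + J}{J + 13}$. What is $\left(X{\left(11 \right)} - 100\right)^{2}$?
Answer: $\frac{1413721}{144} \approx 9817.5$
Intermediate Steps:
$X{\left(J \right)} = \frac{2 J}{13 + J}$
$\left(X{\left(11 \right)} - 100\right)^{2} = \left(2 \cdot 11 \frac{1}{13 + 11} - 100\right)^{2} = \left(2 \cdot 11 \cdot \frac{1}{24} - 100\right)^{2} = \left(\frac{11}{12} - 100\right)^{2} = \left(- \frac{1189}{12}\right)^{2} = \frac{1413721}{144}$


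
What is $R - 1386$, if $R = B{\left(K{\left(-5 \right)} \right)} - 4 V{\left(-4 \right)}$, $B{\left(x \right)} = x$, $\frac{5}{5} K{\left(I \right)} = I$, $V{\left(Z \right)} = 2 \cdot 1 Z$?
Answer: $-1359$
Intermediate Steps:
$V{\left(Z \right)} = 2 Z$
$K{\left(I \right)} = I$
$R = 27$ ($R = -5 - 4 \cdot 2 \left(-4\right) = -5 - -32 = -5 + 32 = 27$)
$R - 1386 = 27 - 1386 = -1359$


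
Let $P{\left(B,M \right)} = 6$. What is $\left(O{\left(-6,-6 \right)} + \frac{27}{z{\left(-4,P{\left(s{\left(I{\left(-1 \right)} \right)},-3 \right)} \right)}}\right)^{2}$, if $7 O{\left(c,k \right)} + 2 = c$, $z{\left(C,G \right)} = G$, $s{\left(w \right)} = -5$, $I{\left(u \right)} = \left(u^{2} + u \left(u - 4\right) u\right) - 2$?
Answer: $\frac{2209}{196} \approx 11.27$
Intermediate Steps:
$I{\left(u \right)} = -2 + u^{2} + u^{2} \left(-4 + u\right)$ ($I{\left(u \right)} = \left(u^{2} + u \left(-4 + u\right) u\right) - 2 = \left(u^{2} + u^{2} \left(-4 + u\right)\right) - 2 = -2 + u^{2} + u^{2} \left(-4 + u\right)$)
$O{\left(c,k \right)} = - \frac{2}{7} + \frac{c}{7}$
$\left(O{\left(-6,-6 \right)} + \frac{27}{z{\left(-4,P{\left(s{\left(I{\left(-1 \right)} \right)},-3 \right)} \right)}}\right)^{2} = \left(\left(- \frac{2}{7} + \frac{1}{7} \left(-6\right)\right) + \frac{27}{6}\right)^{2} = \left(\left(- \frac{2}{7} - \frac{6}{7}\right) + 27 \cdot \frac{1}{6}\right)^{2} = \left(- \frac{8}{7} + \frac{9}{2}\right)^{2} = \left(\frac{47}{14}\right)^{2} = \frac{2209}{196}$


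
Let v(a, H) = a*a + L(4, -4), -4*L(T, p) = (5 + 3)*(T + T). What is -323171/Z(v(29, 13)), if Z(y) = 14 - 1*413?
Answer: 17009/21 ≈ 809.95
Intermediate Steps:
L(T, p) = -4*T (L(T, p) = -(5 + 3)*(T + T)/4 = -2*2*T = -4*T)
v(a, H) = -16 + a**2 (v(a, H) = a*a - 4*4 = a**2 - 16 = -16 + a**2)
Z(y) = -399 (Z(y) = 14 - 413 = -399)
-323171/Z(v(29, 13)) = -323171/(-399) = -323171*(-1/399) = 17009/21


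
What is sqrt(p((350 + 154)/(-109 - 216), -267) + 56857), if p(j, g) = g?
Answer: sqrt(56590) ≈ 237.89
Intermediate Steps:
sqrt(p((350 + 154)/(-109 - 216), -267) + 56857) = sqrt(-267 + 56857) = sqrt(56590)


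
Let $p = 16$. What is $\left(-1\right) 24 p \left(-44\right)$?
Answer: $16896$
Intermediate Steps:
$\left(-1\right) 24 p \left(-44\right) = \left(-1\right) 24 \cdot 16 \left(-44\right) = \left(-24\right) 16 \left(-44\right) = \left(-384\right) \left(-44\right) = 16896$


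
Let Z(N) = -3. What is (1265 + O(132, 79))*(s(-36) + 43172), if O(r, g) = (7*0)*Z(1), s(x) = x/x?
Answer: 54613845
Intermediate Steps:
s(x) = 1
O(r, g) = 0 (O(r, g) = (7*0)*(-3) = 0*(-3) = 0)
(1265 + O(132, 79))*(s(-36) + 43172) = (1265 + 0)*(1 + 43172) = 1265*43173 = 54613845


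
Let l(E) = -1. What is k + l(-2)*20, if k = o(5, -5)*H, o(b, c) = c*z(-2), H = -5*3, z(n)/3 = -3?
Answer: -695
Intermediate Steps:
z(n) = -9 (z(n) = 3*(-3) = -9)
H = -15
o(b, c) = -9*c (o(b, c) = c*(-9) = -9*c)
k = -675 (k = -9*(-5)*(-15) = 45*(-15) = -675)
k + l(-2)*20 = -675 - 1*20 = -675 - 20 = -695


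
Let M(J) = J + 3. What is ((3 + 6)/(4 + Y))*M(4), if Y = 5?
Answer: 7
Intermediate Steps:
M(J) = 3 + J
((3 + 6)/(4 + Y))*M(4) = ((3 + 6)/(4 + 5))*(3 + 4) = (9/9)*7 = (9*(⅑))*7 = 1*7 = 7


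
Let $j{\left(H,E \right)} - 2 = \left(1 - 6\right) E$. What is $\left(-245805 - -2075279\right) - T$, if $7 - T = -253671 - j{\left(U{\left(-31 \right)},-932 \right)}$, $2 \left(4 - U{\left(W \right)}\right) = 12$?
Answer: $1571134$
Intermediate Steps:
$U{\left(W \right)} = -2$ ($U{\left(W \right)} = 4 - 6 = -2$)
$j{\left(H,E \right)} = 2 - 5 E$ ($j{\left(H,E \right)} = 2 + \left(1 - 6\right) E = 2 - 5 E$)
$T = 258340$ ($T = 7 - \left(-253671 - \left(2 - -4660\right)\right) = 7 - \left(-253671 - \left(2 + 4660\right)\right) = 7 - \left(-253671 - 4662\right) = 7 - -258333 = 7 + 258333 = 258340$)
$\left(-245805 - -2075279\right) - T = \left(-245805 - -2075279\right) - 258340 = \left(-245805 + 2075279\right) - 258340 = 1829474 - 258340 = 1571134$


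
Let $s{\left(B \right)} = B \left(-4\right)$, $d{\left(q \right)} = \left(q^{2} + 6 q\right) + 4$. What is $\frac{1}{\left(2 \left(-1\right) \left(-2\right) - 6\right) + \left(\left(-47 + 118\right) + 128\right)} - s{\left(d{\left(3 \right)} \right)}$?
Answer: $\frac{24429}{197} \approx 124.01$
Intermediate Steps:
$d{\left(q \right)} = 4 + q^{2} + 6 q$
$s{\left(B \right)} = - 4 B$
$\frac{1}{\left(2 \left(-1\right) \left(-2\right) - 6\right) + \left(\left(-47 + 118\right) + 128\right)} - s{\left(d{\left(3 \right)} \right)} = \frac{1}{\left(2 \left(-1\right) \left(-2\right) - 6\right) + \left(\left(-47 + 118\right) + 128\right)} - - 4 \left(4 + 3^{2} + 6 \cdot 3\right) = \frac{1}{\left(\left(-2\right) \left(-2\right) - 6\right) + \left(71 + 128\right)} - - 4 \left(4 + 9 + 18\right) = \frac{1}{\left(4 - 6\right) + 199} - \left(-4\right) 31 = \frac{1}{-2 + 199} - -124 = \frac{1}{197} + 124 = \frac{24429}{197}$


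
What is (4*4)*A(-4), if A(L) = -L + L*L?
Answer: 320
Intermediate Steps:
A(L) = L² - L (A(L) = -L + L² = L² - L)
(4*4)*A(-4) = (4*4)*(-4*(-1 - 4)) = 16*(-4*(-5)) = 16*20 = 320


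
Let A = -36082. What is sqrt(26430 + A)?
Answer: 2*I*sqrt(2413) ≈ 98.245*I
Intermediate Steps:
sqrt(26430 + A) = sqrt(26430 - 36082) = sqrt(-9652) = 2*I*sqrt(2413)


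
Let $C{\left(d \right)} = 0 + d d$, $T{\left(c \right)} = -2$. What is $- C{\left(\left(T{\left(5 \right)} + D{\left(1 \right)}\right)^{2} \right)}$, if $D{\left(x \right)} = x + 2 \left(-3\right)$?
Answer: $-2401$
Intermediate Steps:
$D{\left(x \right)} = -6 + x$ ($D{\left(x \right)} = x - 6 = -6 + x$)
$C{\left(d \right)} = d^{2}$ ($C{\left(d \right)} = 0 + d^{2} = d^{2}$)
$- C{\left(\left(T{\left(5 \right)} + D{\left(1 \right)}\right)^{2} \right)} = - \left(\left(-2 + \left(-6 + 1\right)\right)^{2}\right)^{2} = - \left(\left(-2 - 5\right)^{2}\right)^{2} = - \left(\left(-7\right)^{2}\right)^{2} = - 49^{2} = \left(-1\right) 2401 = -2401$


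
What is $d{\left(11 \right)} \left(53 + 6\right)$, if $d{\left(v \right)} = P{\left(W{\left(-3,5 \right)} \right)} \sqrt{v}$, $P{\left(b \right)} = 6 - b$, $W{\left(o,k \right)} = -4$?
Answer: $590 \sqrt{11} \approx 1956.8$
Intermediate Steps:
$d{\left(v \right)} = 10 \sqrt{v}$ ($d{\left(v \right)} = \left(6 - -4\right) \sqrt{v} = \left(6 + 4\right) \sqrt{v} = 10 \sqrt{v}$)
$d{\left(11 \right)} \left(53 + 6\right) = 10 \sqrt{11} \left(53 + 6\right) = 10 \sqrt{11} \cdot 59 = 590 \sqrt{11}$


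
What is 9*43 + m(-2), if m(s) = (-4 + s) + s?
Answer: 379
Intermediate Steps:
m(s) = -4 + 2*s
9*43 + m(-2) = 9*43 + (-4 + 2*(-2)) = 387 + (-4 - 4) = 387 - 8 = 379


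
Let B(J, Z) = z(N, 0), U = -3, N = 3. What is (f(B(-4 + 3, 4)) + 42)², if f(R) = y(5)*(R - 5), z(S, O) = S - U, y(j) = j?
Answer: 2209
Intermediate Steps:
z(S, O) = 3 + S (z(S, O) = S - 1*(-3) = S + 3 = 3 + S)
B(J, Z) = 6 (B(J, Z) = 3 + 3 = 6)
f(R) = -25 + 5*R (f(R) = 5*(R - 5) = 5*(-5 + R) = -25 + 5*R)
(f(B(-4 + 3, 4)) + 42)² = ((-25 + 5*6) + 42)² = ((-25 + 30) + 42)² = (5 + 42)² = 47² = 2209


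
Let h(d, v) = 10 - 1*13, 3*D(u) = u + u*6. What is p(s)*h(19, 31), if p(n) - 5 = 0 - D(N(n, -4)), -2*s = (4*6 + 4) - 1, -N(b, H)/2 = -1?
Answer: -1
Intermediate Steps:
N(b, H) = 2 (N(b, H) = -2*(-1) = 2)
D(u) = 7*u/3 (D(u) = (u + u*6)/3 = (u + 6*u)/3 = (7*u)/3 = 7*u/3)
h(d, v) = -3 (h(d, v) = 10 - 13 = -3)
s = -27/2 (s = -((4*6 + 4) - 1)/2 = -((24 + 4) - 1)/2 = -(28 - 1)/2 = -½*27 = -27/2 ≈ -13.500)
p(n) = ⅓ (p(n) = 5 + (0 - 7*2/3) = 5 + (0 - 1*14/3) = 5 + (0 - 14/3) = 5 - 14/3 = ⅓)
p(s)*h(19, 31) = (⅓)*(-3) = -1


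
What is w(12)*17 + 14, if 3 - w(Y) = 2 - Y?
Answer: 235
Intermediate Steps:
w(Y) = 1 + Y (w(Y) = 3 - (2 - Y) = 3 + (-2 + Y) = 1 + Y)
w(12)*17 + 14 = (1 + 12)*17 + 14 = 13*17 + 14 = 221 + 14 = 235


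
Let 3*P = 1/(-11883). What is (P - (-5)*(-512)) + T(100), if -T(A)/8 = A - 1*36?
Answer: -109513729/35649 ≈ -3072.0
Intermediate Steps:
P = -1/35649 (P = (1/3)/(-11883) = (1/3)*(-1/11883) = -1/35649 ≈ -2.8051e-5)
T(A) = 288 - 8*A (T(A) = -8*(A - 1*36) = -8*(A - 36) = -8*(-36 + A) = 288 - 8*A)
(P - (-5)*(-512)) + T(100) = (-1/35649 - (-5)*(-512)) + (288 - 8*100) = (-1/35649 - 1*2560) + (288 - 800) = (-1/35649 - 2560) - 512 = -91261441/35649 - 512 = -109513729/35649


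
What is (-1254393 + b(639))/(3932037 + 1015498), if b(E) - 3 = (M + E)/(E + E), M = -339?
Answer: -53437004/210764991 ≈ -0.25354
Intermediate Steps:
b(E) = 3 + (-339 + E)/(2*E) (b(E) = 3 + (-339 + E)/(E + E) = 3 + (-339 + E)/((2*E)) = 3 + (-339 + E)*(1/(2*E)) = 3 + (-339 + E)/(2*E))
(-1254393 + b(639))/(3932037 + 1015498) = (-1254393 + (1/2)*(-339 + 7*639)/639)/(3932037 + 1015498) = (-1254393 + (1/2)*(1/639)*(-339 + 4473))/4947535 = (-1254393 + (1/2)*(1/639)*4134)*(1/4947535) = (-1254393 + 689/213)*(1/4947535) = -267185020/213*1/4947535 = -53437004/210764991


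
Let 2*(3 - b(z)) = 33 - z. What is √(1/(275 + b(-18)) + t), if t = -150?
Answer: 2*I*√9563185/505 ≈ 12.247*I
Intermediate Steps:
b(z) = -27/2 + z/2 (b(z) = 3 - (33 - z)/2 = 3 + (-33/2 + z/2) = -27/2 + z/2)
√(1/(275 + b(-18)) + t) = √(1/(275 + (-27/2 + (½)*(-18))) - 150) = √(1/(275 + (-27/2 - 9)) - 150) = √(1/(275 - 45/2) - 150) = √(1/(505/2) - 150) = √(2/505 - 150) = √(-75748/505) = 2*I*√9563185/505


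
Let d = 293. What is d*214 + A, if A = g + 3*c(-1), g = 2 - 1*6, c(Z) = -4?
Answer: 62686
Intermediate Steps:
g = -4 (g = 2 - 6 = -4)
A = -16 (A = -4 + 3*(-4) = -4 - 12 = -16)
d*214 + A = 293*214 - 16 = 62702 - 16 = 62686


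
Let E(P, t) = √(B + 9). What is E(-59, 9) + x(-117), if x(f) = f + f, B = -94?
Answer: -234 + I*√85 ≈ -234.0 + 9.2195*I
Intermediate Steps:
E(P, t) = I*√85 (E(P, t) = √(-94 + 9) = √(-85) = I*√85)
x(f) = 2*f
E(-59, 9) + x(-117) = I*√85 + 2*(-117) = I*√85 - 234 = -234 + I*√85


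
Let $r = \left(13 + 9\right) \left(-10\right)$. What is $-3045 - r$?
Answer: $-2825$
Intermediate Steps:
$r = -220$ ($r = 22 \left(-10\right) = -220$)
$-3045 - r = -3045 - -220 = -3045 + 220 = -2825$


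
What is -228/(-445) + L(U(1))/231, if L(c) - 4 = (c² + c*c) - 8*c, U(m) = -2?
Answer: 9304/14685 ≈ 0.63357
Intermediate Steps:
L(c) = 4 - 8*c + 2*c² (L(c) = 4 + ((c² + c*c) - 8*c) = 4 + ((c² + c²) - 8*c) = 4 + (2*c² - 8*c) = 4 + (-8*c + 2*c²) = 4 - 8*c + 2*c²)
-228/(-445) + L(U(1))/231 = -228/(-445) + (4 - 8*(-2) + 2*(-2)²)/231 = -228*(-1/445) + (4 + 16 + 2*4)*(1/231) = 228/445 + (4 + 16 + 8)*(1/231) = 228/445 + 28*(1/231) = 228/445 + 4/33 = 9304/14685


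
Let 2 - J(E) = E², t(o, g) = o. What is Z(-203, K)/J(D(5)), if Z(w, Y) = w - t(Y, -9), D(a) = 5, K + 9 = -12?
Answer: 182/23 ≈ 7.9130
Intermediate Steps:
K = -21 (K = -9 - 12 = -21)
Z(w, Y) = w - Y
J(E) = 2 - E²
Z(-203, K)/J(D(5)) = (-203 - 1*(-21))/(2 - 1*5²) = (-203 + 21)/(2 - 1*25) = -182/(2 - 25) = -182/(-23) = -182*(-1/23) = 182/23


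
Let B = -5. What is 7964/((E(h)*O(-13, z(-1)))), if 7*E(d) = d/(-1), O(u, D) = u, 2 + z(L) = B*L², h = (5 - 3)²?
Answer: 13937/13 ≈ 1072.1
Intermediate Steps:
h = 4 (h = 2² = 4)
z(L) = -2 - 5*L²
E(d) = -d/7 (E(d) = (d/(-1))/7 = (d*(-1))/7 = (-d)/7 = -d/7)
7964/((E(h)*O(-13, z(-1)))) = 7964/((-⅐*4*(-13))) = 7964/((-4/7*(-13))) = 7964/(52/7) = 7964*(7/52) = 13937/13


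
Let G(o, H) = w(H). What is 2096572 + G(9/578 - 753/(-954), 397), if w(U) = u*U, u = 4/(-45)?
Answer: 94344152/45 ≈ 2.0965e+6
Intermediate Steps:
u = -4/45 (u = 4*(-1/45) = -4/45 ≈ -0.088889)
w(U) = -4*U/45
G(o, H) = -4*H/45
2096572 + G(9/578 - 753/(-954), 397) = 2096572 - 4/45*397 = 2096572 - 1588/45 = 94344152/45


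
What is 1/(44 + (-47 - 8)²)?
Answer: 1/3069 ≈ 0.00032584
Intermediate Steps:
1/(44 + (-47 - 8)²) = 1/(44 + (-55)²) = 1/(44 + 3025) = 1/3069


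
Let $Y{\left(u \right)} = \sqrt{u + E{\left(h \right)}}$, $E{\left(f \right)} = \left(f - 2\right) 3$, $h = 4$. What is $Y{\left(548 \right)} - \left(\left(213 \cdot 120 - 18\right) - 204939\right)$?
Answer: $179397 + \sqrt{554} \approx 1.7942 \cdot 10^{5}$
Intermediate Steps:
$E{\left(f \right)} = -6 + 3 f$ ($E{\left(f \right)} = \left(-2 + f\right) 3 = -6 + 3 f$)
$Y{\left(u \right)} = \sqrt{6 + u}$ ($Y{\left(u \right)} = \sqrt{u + \left(-6 + 3 \cdot 4\right)} = \sqrt{u + \left(-6 + 12\right)} = \sqrt{u + 6} = \sqrt{6 + u}$)
$Y{\left(548 \right)} - \left(\left(213 \cdot 120 - 18\right) - 204939\right) = \sqrt{6 + 548} - \left(\left(213 \cdot 120 - 18\right) - 204939\right) = \sqrt{554} - \left(\left(25560 - 18\right) - 204939\right) = \sqrt{554} - \left(25542 - 204939\right) = \sqrt{554} - -179397 = \sqrt{554} + 179397 = 179397 + \sqrt{554}$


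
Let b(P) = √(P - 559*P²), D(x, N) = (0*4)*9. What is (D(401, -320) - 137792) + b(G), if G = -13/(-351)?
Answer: -137792 + 2*I*√133/27 ≈ -1.3779e+5 + 0.85426*I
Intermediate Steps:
D(x, N) = 0 (D(x, N) = 0*9 = 0)
G = 1/27 (G = -13*(-1/351) = 1/27 ≈ 0.037037)
(D(401, -320) - 137792) + b(G) = (0 - 137792) + √((1 - 559*1/27)/27) = -137792 + √((1 - 559/27)/27) = -137792 + √((1/27)*(-532/27)) = -137792 + √(-532/729) = -137792 + 2*I*√133/27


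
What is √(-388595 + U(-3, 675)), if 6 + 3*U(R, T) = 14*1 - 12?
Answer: I*√3497367/3 ≈ 623.38*I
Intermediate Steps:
U(R, T) = -4/3 (U(R, T) = -2 + (14*1 - 12)/3 = -2 + (14 - 12)/3 = -2 + (⅓)*2 = -2 + ⅔ = -4/3)
√(-388595 + U(-3, 675)) = √(-388595 - 4/3) = √(-1165789/3) = I*√3497367/3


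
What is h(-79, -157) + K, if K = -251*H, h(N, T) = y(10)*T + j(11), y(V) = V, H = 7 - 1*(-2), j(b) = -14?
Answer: -3843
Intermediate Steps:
H = 9 (H = 7 + 2 = 9)
h(N, T) = -14 + 10*T (h(N, T) = 10*T - 14 = -14 + 10*T)
K = -2259 (K = -251*9 = -2259)
h(-79, -157) + K = (-14 + 10*(-157)) - 2259 = (-14 - 1570) - 2259 = -1584 - 2259 = -3843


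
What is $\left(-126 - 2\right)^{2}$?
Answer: $16384$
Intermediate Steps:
$\left(-126 - 2\right)^{2} = \left(-128\right)^{2} = 16384$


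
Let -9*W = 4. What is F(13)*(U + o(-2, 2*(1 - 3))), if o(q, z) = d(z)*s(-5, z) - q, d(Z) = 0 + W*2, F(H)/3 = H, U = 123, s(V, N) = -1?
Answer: 14729/3 ≈ 4909.7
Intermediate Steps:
W = -4/9 (W = -1/9*4 = -4/9 ≈ -0.44444)
F(H) = 3*H
d(Z) = -8/9 (d(Z) = 0 - 4/9*2 = 0 - 8/9 = -8/9)
o(q, z) = 8/9 - q (o(q, z) = -8/9*(-1) - q = 8/9 - q)
F(13)*(U + o(-2, 2*(1 - 3))) = (3*13)*(123 + (8/9 - 1*(-2))) = 39*(123 + (8/9 + 2)) = 39*(123 + 26/9) = 39*(1133/9) = 14729/3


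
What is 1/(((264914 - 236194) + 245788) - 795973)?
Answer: -1/521465 ≈ -1.9177e-6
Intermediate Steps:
1/(((264914 - 236194) + 245788) - 795973) = 1/((28720 + 245788) - 795973) = 1/(274508 - 795973) = 1/(-521465) = -1/521465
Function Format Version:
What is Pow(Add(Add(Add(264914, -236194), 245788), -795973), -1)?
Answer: Rational(-1, 521465) ≈ -1.9177e-6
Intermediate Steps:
Pow(Add(Add(Add(264914, -236194), 245788), -795973), -1) = Pow(Add(Add(28720, 245788), -795973), -1) = Pow(Add(274508, -795973), -1) = Pow(-521465, -1) = Rational(-1, 521465)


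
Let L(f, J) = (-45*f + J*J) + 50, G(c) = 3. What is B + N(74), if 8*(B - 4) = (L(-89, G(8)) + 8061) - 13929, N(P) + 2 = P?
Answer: -299/2 ≈ -149.50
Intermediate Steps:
N(P) = -2 + P
L(f, J) = 50 + J² - 45*f (L(f, J) = (-45*f + J²) + 50 = (J² - 45*f) + 50 = 50 + J² - 45*f)
B = -443/2 (B = 4 + (((50 + 3² - 45*(-89)) + 8061) - 13929)/8 = 4 + (((50 + 9 + 4005) + 8061) - 13929)/8 = 4 + ((4064 + 8061) - 13929)/8 = 4 + (12125 - 13929)/8 = 4 + (⅛)*(-1804) = 4 - 451/2 = -443/2 ≈ -221.50)
B + N(74) = -443/2 + (-2 + 74) = -443/2 + 72 = -299/2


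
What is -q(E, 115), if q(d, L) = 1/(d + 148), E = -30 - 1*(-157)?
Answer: -1/275 ≈ -0.0036364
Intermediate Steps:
E = 127 (E = -30 + 157 = 127)
q(d, L) = 1/(148 + d)
-q(E, 115) = -1/(148 + 127) = -1/275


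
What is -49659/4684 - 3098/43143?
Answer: -2156949269/202081812 ≈ -10.674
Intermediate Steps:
-49659/4684 - 3098/43143 = -2156949269/202081812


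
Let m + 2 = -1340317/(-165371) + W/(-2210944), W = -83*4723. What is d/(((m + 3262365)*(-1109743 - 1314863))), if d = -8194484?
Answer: 1498058286354622208/1446044508803447885594397 ≈ 1.0360e-6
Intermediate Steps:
W = -392009
m = 2296940709139/365626020224 (m = -2 + (-1340317/(-165371) - 392009/(-2210944)) = -2 + (-1340317*(-1/165371) - 392009*(-1/2210944)) = -2 + (1340317/165371 + 392009/2210944) = -2 + 3028192749587/365626020224 = 2296940709139/365626020224 ≈ 6.2822)
d/(((m + 3262365)*(-1109743 - 1314863))) = -8194484*1/((-1109743 - 1314863)*(2296940709139/365626020224 + 3262365)) = -8194484/((1192807828408778899/365626020224)*(-2424606)) = -8194484/(-1446044508803447885594397/182813010112) = -8194484*(-182813010112/1446044508803447885594397) = 1498058286354622208/1446044508803447885594397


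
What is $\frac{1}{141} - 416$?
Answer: $- \frac{58655}{141} \approx -415.99$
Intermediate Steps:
$\frac{1}{141} - 416 = - \frac{58655}{141}$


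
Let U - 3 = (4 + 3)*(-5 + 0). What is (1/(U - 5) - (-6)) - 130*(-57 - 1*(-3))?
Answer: 259961/37 ≈ 7026.0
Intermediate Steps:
U = -32 (U = 3 + (4 + 3)*(-5 + 0) = 3 + 7*(-5) = 3 - 35 = -32)
(1/(U - 5) - (-6)) - 130*(-57 - 1*(-3)) = (1/(-32 - 5) - (-6)) - 130*(-57 - 1*(-3)) = (1/(-37) - 6*(-1)) - 130*(-57 + 3) = (-1/37 + 6) - 130*(-54) = 221/37 + 7020 = 259961/37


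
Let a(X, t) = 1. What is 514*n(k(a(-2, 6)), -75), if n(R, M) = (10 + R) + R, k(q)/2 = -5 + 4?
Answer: 3084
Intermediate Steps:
k(q) = -2 (k(q) = 2*(-5 + 4) = 2*(-1) = -2)
n(R, M) = 10 + 2*R
514*n(k(a(-2, 6)), -75) = 514*(10 + 2*(-2)) = 514*(10 - 4) = 514*6 = 3084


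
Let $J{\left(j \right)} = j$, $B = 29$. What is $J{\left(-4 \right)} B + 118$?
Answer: $2$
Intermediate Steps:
$J{\left(-4 \right)} B + 118 = \left(-4\right) 29 + 118 = -116 + 118 = 2$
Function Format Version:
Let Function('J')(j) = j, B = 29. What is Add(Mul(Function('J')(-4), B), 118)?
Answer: 2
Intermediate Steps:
Add(Mul(Function('J')(-4), B), 118) = Add(Mul(-4, 29), 118) = Add(-116, 118) = 2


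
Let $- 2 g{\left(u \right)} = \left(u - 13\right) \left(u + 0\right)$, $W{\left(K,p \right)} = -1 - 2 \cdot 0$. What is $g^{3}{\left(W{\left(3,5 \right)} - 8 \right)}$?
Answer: $-970299$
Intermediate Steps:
$W{\left(K,p \right)} = -1$ ($W{\left(K,p \right)} = -1 - 0 = -1 + 0 = -1$)
$g{\left(u \right)} = - \frac{u \left(-13 + u\right)}{2}$ ($g{\left(u \right)} = - \frac{\left(u - 13\right) \left(u + 0\right)}{2} = - \frac{\left(-13 + u\right) u}{2} = - \frac{u \left(-13 + u\right)}{2}$)
$g^{3}{\left(W{\left(3,5 \right)} - 8 \right)} = \left(\frac{\left(-1 - 8\right) \left(13 - \left(-1 - 8\right)\right)}{2}\right)^{3} = \left(\frac{1}{2} \left(-9\right) \left(13 - -9\right)\right)^{3} = \left(\frac{1}{2} \left(-9\right) \left(13 + 9\right)\right)^{3} = \left(\frac{1}{2} \left(-9\right) 22\right)^{3} = \left(-99\right)^{3} = -970299$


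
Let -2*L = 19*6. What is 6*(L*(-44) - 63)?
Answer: 14670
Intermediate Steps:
L = -57 (L = -19*6/2 = -½*114 = -57)
6*(L*(-44) - 63) = 6*(-57*(-44) - 63) = 6*(2508 - 63) = 6*2445 = 14670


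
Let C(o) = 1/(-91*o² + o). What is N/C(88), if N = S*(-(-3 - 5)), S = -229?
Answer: 1290856512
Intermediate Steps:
C(o) = 1/(o - 91*o²)
N = -1832 (N = -(-229)*(-3 - 5) = -(-229)*(-8) = -229*8 = -1832)
N/C(88) = -1832/((-1/(88*(-1 + 91*88)))) = -1832/((-1*1/88/(-1 + 8008))) = -1832/((-1*1/88/8007)) = -1832/((-1*1/88*1/8007)) = -1832/(-1/704616) = -1832*(-704616) = 1290856512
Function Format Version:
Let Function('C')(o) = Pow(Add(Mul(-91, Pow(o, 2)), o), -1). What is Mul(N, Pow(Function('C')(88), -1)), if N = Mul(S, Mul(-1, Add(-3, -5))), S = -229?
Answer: 1290856512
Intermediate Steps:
Function('C')(o) = Pow(Add(o, Mul(-91, Pow(o, 2))), -1)
N = -1832 (N = Mul(-229, Mul(-1, Add(-3, -5))) = Mul(-229, Mul(-1, -8)) = Mul(-229, 8) = -1832)
Mul(N, Pow(Function('C')(88), -1)) = Mul(-1832, Pow(Mul(-1, Pow(88, -1), Pow(Add(-1, Mul(91, 88)), -1)), -1)) = Mul(-1832, Pow(Mul(-1, Rational(1, 88), Pow(Add(-1, 8008), -1)), -1)) = Mul(-1832, Pow(Mul(-1, Rational(1, 88), Pow(8007, -1)), -1)) = Mul(-1832, Pow(Mul(-1, Rational(1, 88), Rational(1, 8007)), -1)) = Mul(-1832, Pow(Rational(-1, 704616), -1)) = Mul(-1832, -704616) = 1290856512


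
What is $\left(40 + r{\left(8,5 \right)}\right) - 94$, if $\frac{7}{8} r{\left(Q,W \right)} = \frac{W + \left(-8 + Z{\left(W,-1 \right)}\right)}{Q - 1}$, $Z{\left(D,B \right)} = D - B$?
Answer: $- \frac{2622}{49} \approx -53.51$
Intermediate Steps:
$r{\left(Q,W \right)} = \frac{8 \left(-7 + 2 W\right)}{7 \left(-1 + Q\right)}$ ($r{\left(Q,W \right)} = \frac{8 \frac{W + \left(-8 + \left(W - -1\right)\right)}{Q - 1}}{7} = \frac{8 \frac{W + \left(-8 + \left(W + 1\right)\right)}{-1 + Q}}{7} = \frac{8 \frac{W + \left(-8 + \left(1 + W\right)\right)}{-1 + Q}}{7} = \frac{8 \frac{W + \left(-7 + W\right)}{-1 + Q}}{7} = \frac{8 \frac{-7 + 2 W}{-1 + Q}}{7} = \frac{8 \left(-7 + 2 W\right)}{7 \left(-1 + Q\right)}$)
$\left(40 + r{\left(8,5 \right)}\right) - 94 = \left(40 + \frac{8 \left(-7 + 2 \cdot 5\right)}{7 \left(-1 + 8\right)}\right) - 94 = \left(40 + \frac{8 \left(-7 + 10\right)}{7 \cdot 7}\right) - 94 = \left(40 + \frac{8}{7} \cdot \frac{1}{7} \cdot 3\right) - 94 = \left(40 + \frac{24}{49}\right) - 94 = \frac{1984}{49} - 94 = - \frac{2622}{49}$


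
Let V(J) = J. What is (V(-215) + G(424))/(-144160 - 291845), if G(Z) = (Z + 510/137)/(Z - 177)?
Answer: 7216787/14753973195 ≈ 0.00048914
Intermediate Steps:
G(Z) = (510/137 + Z)/(-177 + Z) (G(Z) = (Z + 510*(1/137))/(-177 + Z) = (Z + 510/137)/(-177 + Z) = (510/137 + Z)/(-177 + Z))
(V(-215) + G(424))/(-144160 - 291845) = (-215 + (510/137 + 424)/(-177 + 424))/(-144160 - 291845) = (-215 + (58598/137)/247)/(-436005) = (-215 + (1/247)*(58598/137))*(-1/436005) = (-215 + 58598/33839)*(-1/436005) = -7216787/33839*(-1/436005) = 7216787/14753973195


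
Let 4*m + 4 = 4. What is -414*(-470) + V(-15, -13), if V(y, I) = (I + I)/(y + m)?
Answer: 2918726/15 ≈ 1.9458e+5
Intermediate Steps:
m = 0 (m = -1 + (¼)*4 = -1 + 1 = 0)
V(y, I) = 2*I/y (V(y, I) = (I + I)/(y + 0) = (2*I)/y = 2*I/y)
-414*(-470) + V(-15, -13) = -414*(-470) + 2*(-13)/(-15) = 194580 + 2*(-13)*(-1/15) = 194580 + 26/15 = 2918726/15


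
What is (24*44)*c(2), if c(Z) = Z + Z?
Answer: 4224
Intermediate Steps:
c(Z) = 2*Z
(24*44)*c(2) = (24*44)*(2*2) = 1056*4 = 4224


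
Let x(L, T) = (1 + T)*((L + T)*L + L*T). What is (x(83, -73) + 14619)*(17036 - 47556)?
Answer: -11936585640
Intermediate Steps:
x(L, T) = (1 + T)*(L*T + L*(L + T)) (x(L, T) = (1 + T)*(L*(L + T) + L*T) = (1 + T)*(L*T + L*(L + T)))
(x(83, -73) + 14619)*(17036 - 47556) = (83*(83 + 2*(-73) + 2*(-73)² + 83*(-73)) + 14619)*(17036 - 47556) = (83*(83 - 146 + 2*5329 - 6059) + 14619)*(-30520) = (83*(83 - 146 + 10658 - 6059) + 14619)*(-30520) = (83*4536 + 14619)*(-30520) = (376488 + 14619)*(-30520) = 391107*(-30520) = -11936585640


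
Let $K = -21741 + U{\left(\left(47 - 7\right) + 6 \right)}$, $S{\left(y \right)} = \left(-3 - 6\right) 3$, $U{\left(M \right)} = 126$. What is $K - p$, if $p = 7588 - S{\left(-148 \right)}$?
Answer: $-29230$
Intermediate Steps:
$S{\left(y \right)} = -27$ ($S{\left(y \right)} = \left(-9\right) 3 = -27$)
$K = -21615$ ($K = -21741 + 126 = -21615$)
$p = 7615$ ($p = 7588 - -27 = 7588 + 27 = 7615$)
$K - p = -21615 - 7615 = -29230$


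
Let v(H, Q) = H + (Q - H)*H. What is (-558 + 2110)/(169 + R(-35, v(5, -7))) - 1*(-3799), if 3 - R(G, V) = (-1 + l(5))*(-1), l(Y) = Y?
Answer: 41886/11 ≈ 3807.8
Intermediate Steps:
v(H, Q) = H + H*(Q - H)
R(G, V) = 7 (R(G, V) = 3 - (-1 + 5)*(-1) = 3 - 4*(-1) = 3 - 1*(-4) = 3 + 4 = 7)
(-558 + 2110)/(169 + R(-35, v(5, -7))) - 1*(-3799) = (-558 + 2110)/(169 + 7) - 1*(-3799) = 1552/176 + 3799 = 1552*(1/176) + 3799 = 97/11 + 3799 = 41886/11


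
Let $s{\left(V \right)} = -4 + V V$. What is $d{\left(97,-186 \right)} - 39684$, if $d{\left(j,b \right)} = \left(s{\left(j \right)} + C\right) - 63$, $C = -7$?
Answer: $-30349$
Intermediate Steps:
$s{\left(V \right)} = -4 + V^{2}$
$d{\left(j,b \right)} = -74 + j^{2}$ ($d{\left(j,b \right)} = \left(\left(-4 + j^{2}\right) - 7\right) - 63 = \left(-11 + j^{2}\right) - 63 = -74 + j^{2}$)
$d{\left(97,-186 \right)} - 39684 = \left(-74 + 97^{2}\right) - 39684 = \left(-74 + 9409\right) - 39684 = 9335 - 39684 = -30349$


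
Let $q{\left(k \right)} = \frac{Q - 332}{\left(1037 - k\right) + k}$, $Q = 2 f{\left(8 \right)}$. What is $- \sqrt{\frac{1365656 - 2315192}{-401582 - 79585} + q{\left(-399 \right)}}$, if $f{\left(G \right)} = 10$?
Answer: $- \frac{2 \sqrt{142802788859282}}{18480377} \approx -1.2933$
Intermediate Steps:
$Q = 20$ ($Q = 2 \cdot 10 = 20$)
$q{\left(k \right)} = - \frac{312}{1037}$ ($q{\left(k \right)} = \frac{20 - 332}{\left(1037 - k\right) + k} = - \frac{312}{1037}$)
$- \sqrt{\frac{1365656 - 2315192}{-401582 - 79585} + q{\left(-399 \right)}} = - \sqrt{\frac{1365656 - 2315192}{-401582 - 79585} - \frac{312}{1037}} = - \sqrt{- \frac{949536}{-481167} - \frac{312}{1037}} = - \sqrt{\left(-949536\right) \left(- \frac{1}{481167}\right) - \frac{312}{1037}} = - \sqrt{\frac{35168}{17821} - \frac{312}{1037}} = - \sqrt{\frac{30909064}{18480377}} = - \frac{2 \sqrt{142802788859282}}{18480377}$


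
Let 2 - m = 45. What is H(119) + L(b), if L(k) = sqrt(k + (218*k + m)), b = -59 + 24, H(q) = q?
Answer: 119 + 2*I*sqrt(1927) ≈ 119.0 + 87.795*I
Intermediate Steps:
m = -43 (m = 2 - 1*45 = 2 - 45 = -43)
b = -35
L(k) = sqrt(-43 + 219*k) (L(k) = sqrt(k + (218*k - 43)) = sqrt(k + (-43 + 218*k)) = sqrt(-43 + 219*k))
H(119) + L(b) = 119 + sqrt(-43 + 219*(-35)) = 119 + sqrt(-43 - 7665) = 119 + sqrt(-7708) = 119 + 2*I*sqrt(1927)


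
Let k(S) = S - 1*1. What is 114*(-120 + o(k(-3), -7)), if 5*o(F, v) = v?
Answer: -69198/5 ≈ -13840.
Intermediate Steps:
k(S) = -1 + S (k(S) = S - 1 = -1 + S)
o(F, v) = v/5
114*(-120 + o(k(-3), -7)) = 114*(-120 + (⅕)*(-7)) = 114*(-120 - 7/5) = 114*(-607/5) = -69198/5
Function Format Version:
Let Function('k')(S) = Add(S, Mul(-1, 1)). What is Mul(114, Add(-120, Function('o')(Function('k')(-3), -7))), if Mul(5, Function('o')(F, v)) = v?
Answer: Rational(-69198, 5) ≈ -13840.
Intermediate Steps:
Function('k')(S) = Add(-1, S) (Function('k')(S) = Add(S, -1) = Add(-1, S))
Function('o')(F, v) = Mul(Rational(1, 5), v)
Mul(114, Add(-120, Function('o')(Function('k')(-3), -7))) = Mul(114, Add(-120, Mul(Rational(1, 5), -7))) = Mul(114, Add(-120, Rational(-7, 5))) = Mul(114, Rational(-607, 5)) = Rational(-69198, 5)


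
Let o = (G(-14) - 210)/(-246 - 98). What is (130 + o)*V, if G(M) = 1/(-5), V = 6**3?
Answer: 6065577/215 ≈ 28212.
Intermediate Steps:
V = 216
G(M) = -1/5
o = 1051/1720 (o = (-1/5 - 210)/(-246 - 98) = -1051/5/(-344) = -1051/5*(-1/344) = 1051/1720 ≈ 0.61105)
(130 + o)*V = (130 + 1051/1720)*216 = (224651/1720)*216 = 6065577/215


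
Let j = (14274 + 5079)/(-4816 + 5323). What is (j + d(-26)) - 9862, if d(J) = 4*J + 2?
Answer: -1677465/169 ≈ -9925.8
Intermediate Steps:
j = 6451/169 (j = 19353/507 = 19353*(1/507) = 6451/169 ≈ 38.172)
d(J) = 2 + 4*J
(j + d(-26)) - 9862 = (6451/169 + (2 + 4*(-26))) - 9862 = (6451/169 + (2 - 104)) - 9862 = (6451/169 - 102) - 9862 = -10787/169 - 9862 = -1677465/169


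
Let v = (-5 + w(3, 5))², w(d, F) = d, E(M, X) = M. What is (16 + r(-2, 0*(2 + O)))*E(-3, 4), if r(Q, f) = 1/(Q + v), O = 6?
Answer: -99/2 ≈ -49.500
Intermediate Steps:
v = 4 (v = (-5 + 3)² = (-2)² = 4)
r(Q, f) = 1/(4 + Q) (r(Q, f) = 1/(Q + 4) = 1/(4 + Q))
(16 + r(-2, 0*(2 + O)))*E(-3, 4) = (16 + 1/(4 - 2))*(-3) = (16 + 1/2)*(-3) = (16 + ½)*(-3) = (33/2)*(-3) = -99/2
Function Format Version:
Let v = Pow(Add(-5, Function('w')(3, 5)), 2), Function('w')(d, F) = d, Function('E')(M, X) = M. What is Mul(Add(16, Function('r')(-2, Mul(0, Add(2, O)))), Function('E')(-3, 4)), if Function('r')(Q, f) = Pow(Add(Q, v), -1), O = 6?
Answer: Rational(-99, 2) ≈ -49.500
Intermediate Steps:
v = 4 (v = Pow(Add(-5, 3), 2) = Pow(-2, 2) = 4)
Function('r')(Q, f) = Pow(Add(4, Q), -1) (Function('r')(Q, f) = Pow(Add(Q, 4), -1) = Pow(Add(4, Q), -1))
Mul(Add(16, Function('r')(-2, Mul(0, Add(2, O)))), Function('E')(-3, 4)) = Mul(Add(16, Pow(Add(4, -2), -1)), -3) = Mul(Add(16, Pow(2, -1)), -3) = Mul(Add(16, Rational(1, 2)), -3) = Mul(Rational(33, 2), -3) = Rational(-99, 2)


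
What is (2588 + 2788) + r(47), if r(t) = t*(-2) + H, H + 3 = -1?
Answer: 5278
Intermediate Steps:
H = -4 (H = -3 - 1 = -4)
r(t) = -4 - 2*t (r(t) = t*(-2) - 4 = -2*t - 4 = -4 - 2*t)
(2588 + 2788) + r(47) = (2588 + 2788) + (-4 - 2*47) = 5376 + (-4 - 94) = 5376 - 98 = 5278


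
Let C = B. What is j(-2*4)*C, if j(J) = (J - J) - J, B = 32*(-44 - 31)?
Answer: -19200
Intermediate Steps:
B = -2400 (B = 32*(-75) = -2400)
j(J) = -J (j(J) = 0 - J = -J)
C = -2400
j(-2*4)*C = -(-2)*4*(-2400) = -1*(-8)*(-2400) = 8*(-2400) = -19200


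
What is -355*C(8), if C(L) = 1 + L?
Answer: -3195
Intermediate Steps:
-355*C(8) = -355*(1 + 8) = -355*9 = -3195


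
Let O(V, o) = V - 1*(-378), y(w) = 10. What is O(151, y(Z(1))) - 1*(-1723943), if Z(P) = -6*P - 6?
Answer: 1724472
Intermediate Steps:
Z(P) = -6 - 6*P
O(V, o) = 378 + V (O(V, o) = V + 378 = 378 + V)
O(151, y(Z(1))) - 1*(-1723943) = (378 + 151) - 1*(-1723943) = 529 + 1723943 = 1724472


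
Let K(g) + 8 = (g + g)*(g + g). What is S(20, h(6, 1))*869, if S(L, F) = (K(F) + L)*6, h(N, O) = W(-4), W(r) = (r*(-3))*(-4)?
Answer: 48114792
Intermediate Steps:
W(r) = 12*r (W(r) = -3*r*(-4) = 12*r)
h(N, O) = -48 (h(N, O) = 12*(-4) = -48)
K(g) = -8 + 4*g² (K(g) = -8 + (g + g)*(g + g) = -8 + (2*g)*(2*g) = -8 + 4*g²)
S(L, F) = -48 + 6*L + 24*F² (S(L, F) = ((-8 + 4*F²) + L)*6 = (-8 + L + 4*F²)*6 = -48 + 6*L + 24*F²)
S(20, h(6, 1))*869 = (-48 + 6*20 + 24*(-48)²)*869 = (-48 + 120 + 24*2304)*869 = (-48 + 120 + 55296)*869 = 55368*869 = 48114792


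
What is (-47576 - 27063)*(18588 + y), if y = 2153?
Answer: -1548087499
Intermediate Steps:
(-47576 - 27063)*(18588 + y) = (-47576 - 27063)*(18588 + 2153) = -74639*20741 = -1548087499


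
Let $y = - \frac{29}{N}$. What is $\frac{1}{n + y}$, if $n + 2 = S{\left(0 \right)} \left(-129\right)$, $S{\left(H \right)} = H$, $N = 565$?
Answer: $- \frac{565}{1159} \approx -0.48749$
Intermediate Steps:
$y = - \frac{29}{565} \approx -0.051327$
$n = -2$ ($n = -2 + 0 \left(-129\right) = -2 + 0 = -2$)
$\frac{1}{n + y} = \frac{1}{-2 - \frac{29}{565}} = \frac{1}{- \frac{1159}{565}} = - \frac{565}{1159}$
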